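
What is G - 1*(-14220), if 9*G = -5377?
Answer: 122603/9 ≈ 13623.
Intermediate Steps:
G = -5377/9 (G = (⅑)*(-5377) = -5377/9 ≈ -597.44)
G - 1*(-14220) = -5377/9 - 1*(-14220) = -5377/9 + 14220 = 122603/9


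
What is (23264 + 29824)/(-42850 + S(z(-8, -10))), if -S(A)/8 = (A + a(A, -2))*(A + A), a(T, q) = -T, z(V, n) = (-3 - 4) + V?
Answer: -26544/21425 ≈ -1.2389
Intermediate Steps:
z(V, n) = -7 + V
S(A) = 0 (S(A) = -8*(A - A)*(A + A) = -0*2*A = -8*0 = 0)
(23264 + 29824)/(-42850 + S(z(-8, -10))) = (23264 + 29824)/(-42850 + 0) = 53088/(-42850) = 53088*(-1/42850) = -26544/21425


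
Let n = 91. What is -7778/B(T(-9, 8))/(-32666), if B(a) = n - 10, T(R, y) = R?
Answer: 3889/1322973 ≈ 0.0029396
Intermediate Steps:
B(a) = 81 (B(a) = 91 - 10 = 81)
-7778/B(T(-9, 8))/(-32666) = -7778/81/(-32666) = -7778*1/81*(-1/32666) = -7778/81*(-1/32666) = 3889/1322973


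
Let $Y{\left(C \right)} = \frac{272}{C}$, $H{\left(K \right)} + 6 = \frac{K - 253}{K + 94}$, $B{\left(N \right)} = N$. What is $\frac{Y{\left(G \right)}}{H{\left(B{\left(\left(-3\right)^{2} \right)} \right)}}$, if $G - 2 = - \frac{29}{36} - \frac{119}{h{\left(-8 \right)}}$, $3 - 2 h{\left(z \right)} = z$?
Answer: $\frac{5547168}{3488945} \approx 1.5899$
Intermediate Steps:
$h{\left(z \right)} = \frac{3}{2} - \frac{z}{2}$
$H{\left(K \right)} = -6 + \frac{-253 + K}{94 + K}$ ($H{\left(K \right)} = -6 + \frac{K - 253}{K + 94} = -6 + \frac{-253 + K}{94 + K}$)
$G = - \frac{8095}{396}$ ($G = 2 - \left(\frac{29}{36} + \frac{119}{\frac{3}{2} - -4}\right) = 2 - \left(\frac{29}{36} + \frac{119}{\frac{3}{2} + 4}\right) = 2 - \left(\frac{29}{36} + \frac{119}{\frac{11}{2}}\right) = 2 - \frac{8887}{396} = - \frac{8095}{396} \approx -20.442$)
$\frac{Y{\left(G \right)}}{H{\left(B{\left(\left(-3\right)^{2} \right)} \right)}} = \frac{272 \frac{1}{- \frac{8095}{396}}}{\frac{1}{94 + \left(-3\right)^{2}} \left(-817 - 5 \left(-3\right)^{2}\right)} = \frac{272 \left(- \frac{396}{8095}\right)}{\frac{1}{94 + 9} \left(-817 - 45\right)} = - \frac{107712}{8095 \frac{-817 - 45}{103}} = - \frac{107712}{8095 \cdot \frac{1}{103} \left(-862\right)} = - \frac{107712}{8095 \left(- \frac{862}{103}\right)} = \left(- \frac{107712}{8095}\right) \left(- \frac{103}{862}\right) = \frac{5547168}{3488945}$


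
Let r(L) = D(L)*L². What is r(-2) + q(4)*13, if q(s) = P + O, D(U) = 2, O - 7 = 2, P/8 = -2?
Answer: -83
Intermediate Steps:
P = -16 (P = 8*(-2) = -16)
O = 9 (O = 7 + 2 = 9)
q(s) = -7 (q(s) = -16 + 9 = -7)
r(L) = 2*L²
r(-2) + q(4)*13 = 2*(-2)² - 7*13 = 2*4 - 91 = 8 - 91 = -83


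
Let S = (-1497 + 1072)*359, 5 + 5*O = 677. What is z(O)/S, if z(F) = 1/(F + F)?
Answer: -1/41012160 ≈ -2.4383e-8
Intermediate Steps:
O = 672/5 (O = -1 + (1/5)*677 = -1 + 677/5 = 672/5 ≈ 134.40)
z(F) = 1/(2*F)
S = -152575 (S = -425*359 = -152575)
z(O)/S = (1/(2*(672/5)))/(-152575) = ((1/2)*(5/672))*(-1/152575) = (5/1344)*(-1/152575) = -1/41012160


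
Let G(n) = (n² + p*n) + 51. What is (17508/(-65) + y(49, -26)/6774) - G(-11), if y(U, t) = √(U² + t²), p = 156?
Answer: 82852/65 + √3077/6774 ≈ 1274.7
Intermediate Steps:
G(n) = 51 + n² + 156*n (G(n) = (n² + 156*n) + 51 = 51 + n² + 156*n)
(17508/(-65) + y(49, -26)/6774) - G(-11) = (17508/(-65) + √(49² + (-26)²)/6774) - (51 + (-11)² + 156*(-11)) = (17508*(-1/65) + √(2401 + 676)*(1/6774)) - (51 + 121 - 1716) = (-17508/65 + √3077*(1/6774)) - 1*(-1544) = (-17508/65 + √3077/6774) + 1544 = 82852/65 + √3077/6774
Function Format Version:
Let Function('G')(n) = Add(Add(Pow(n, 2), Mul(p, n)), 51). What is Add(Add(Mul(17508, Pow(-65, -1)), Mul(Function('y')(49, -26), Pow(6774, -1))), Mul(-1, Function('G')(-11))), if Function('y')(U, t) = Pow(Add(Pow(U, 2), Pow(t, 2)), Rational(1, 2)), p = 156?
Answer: Add(Rational(82852, 65), Mul(Rational(1, 6774), Pow(3077, Rational(1, 2)))) ≈ 1274.7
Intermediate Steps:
Function('G')(n) = Add(51, Pow(n, 2), Mul(156, n)) (Function('G')(n) = Add(Add(Pow(n, 2), Mul(156, n)), 51) = Add(51, Pow(n, 2), Mul(156, n)))
Add(Add(Mul(17508, Pow(-65, -1)), Mul(Function('y')(49, -26), Pow(6774, -1))), Mul(-1, Function('G')(-11))) = Add(Add(Mul(17508, Pow(-65, -1)), Mul(Pow(Add(Pow(49, 2), Pow(-26, 2)), Rational(1, 2)), Pow(6774, -1))), Mul(-1, Add(51, Pow(-11, 2), Mul(156, -11)))) = Add(Add(Mul(17508, Rational(-1, 65)), Mul(Pow(Add(2401, 676), Rational(1, 2)), Rational(1, 6774))), Mul(-1, Add(51, 121, -1716))) = Add(Add(Rational(-17508, 65), Mul(Pow(3077, Rational(1, 2)), Rational(1, 6774))), Mul(-1, -1544)) = Add(Add(Rational(-17508, 65), Mul(Rational(1, 6774), Pow(3077, Rational(1, 2)))), 1544) = Add(Rational(82852, 65), Mul(Rational(1, 6774), Pow(3077, Rational(1, 2))))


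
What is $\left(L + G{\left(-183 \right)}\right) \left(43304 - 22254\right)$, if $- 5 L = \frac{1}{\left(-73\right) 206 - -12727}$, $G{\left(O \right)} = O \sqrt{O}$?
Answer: $\frac{4210}{2311} - 3852150 i \sqrt{183} \approx 1.8217 - 5.2111 \cdot 10^{7} i$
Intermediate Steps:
$G{\left(O \right)} = O^{\frac{3}{2}}$
$L = \frac{1}{11555}$ ($L = - \frac{1}{5 \left(\left(-73\right) 206 - -12727\right)} = - \frac{1}{5 \left(-15038 + 12727\right)} = - \frac{1}{5 \left(-2311\right)} = \left(- \frac{1}{5}\right) \left(- \frac{1}{2311}\right) = \frac{1}{11555} \approx 8.6543 \cdot 10^{-5}$)
$\left(L + G{\left(-183 \right)}\right) \left(43304 - 22254\right) = \left(\frac{1}{11555} + \left(-183\right)^{\frac{3}{2}}\right) \left(43304 - 22254\right) = \left(\frac{1}{11555} - 183 i \sqrt{183}\right) 21050 = \frac{4210}{2311} - 3852150 i \sqrt{183}$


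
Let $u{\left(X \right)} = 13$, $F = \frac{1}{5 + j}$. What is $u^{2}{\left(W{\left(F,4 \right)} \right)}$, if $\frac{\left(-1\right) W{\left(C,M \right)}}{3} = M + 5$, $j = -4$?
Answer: $169$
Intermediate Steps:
$F = 1$ ($F = \frac{1}{5 - 4} = 1^{-1} = 1$)
$W{\left(C,M \right)} = -15 - 3 M$ ($W{\left(C,M \right)} = - 3 \left(M + 5\right) = - 3 \left(5 + M\right) = -15 - 3 M$)
$u^{2}{\left(W{\left(F,4 \right)} \right)} = 13^{2} = 169$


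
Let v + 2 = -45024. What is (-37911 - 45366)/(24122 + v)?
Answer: 27759/6968 ≈ 3.9838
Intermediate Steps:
v = -45026 (v = -2 - 45024 = -45026)
(-37911 - 45366)/(24122 + v) = (-37911 - 45366)/(24122 - 45026) = -83277/(-20904) = -83277*(-1/20904) = 27759/6968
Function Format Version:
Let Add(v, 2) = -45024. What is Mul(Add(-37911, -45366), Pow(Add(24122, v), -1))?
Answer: Rational(27759, 6968) ≈ 3.9838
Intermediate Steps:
v = -45026 (v = Add(-2, -45024) = -45026)
Mul(Add(-37911, -45366), Pow(Add(24122, v), -1)) = Mul(Add(-37911, -45366), Pow(Add(24122, -45026), -1)) = Mul(-83277, Pow(-20904, -1)) = Mul(-83277, Rational(-1, 20904)) = Rational(27759, 6968)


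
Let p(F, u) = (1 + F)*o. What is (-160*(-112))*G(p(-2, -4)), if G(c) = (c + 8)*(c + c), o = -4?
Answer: 1720320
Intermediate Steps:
p(F, u) = -4 - 4*F (p(F, u) = (1 + F)*(-4) = -4 - 4*F)
G(c) = 2*c*(8 + c) (G(c) = (8 + c)*(2*c) = 2*c*(8 + c))
(-160*(-112))*G(p(-2, -4)) = (-160*(-112))*(2*(-4 - 4*(-2))*(8 + (-4 - 4*(-2)))) = 17920*(2*(-4 + 8)*(8 + (-4 + 8))) = 17920*(2*4*(8 + 4)) = 17920*(2*4*12) = 17920*96 = 1720320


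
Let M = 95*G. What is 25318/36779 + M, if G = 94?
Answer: 328461788/36779 ≈ 8930.7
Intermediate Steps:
M = 8930 (M = 95*94 = 8930)
25318/36779 + M = 25318/36779 + 8930 = 328461788/36779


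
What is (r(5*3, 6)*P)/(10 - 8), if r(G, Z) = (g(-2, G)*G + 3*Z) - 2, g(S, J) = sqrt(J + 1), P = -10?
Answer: -380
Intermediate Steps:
g(S, J) = sqrt(1 + J)
r(G, Z) = -2 + 3*Z + G*sqrt(1 + G) (r(G, Z) = (sqrt(1 + G)*G + 3*Z) - 2 = (G*sqrt(1 + G) + 3*Z) - 2 = (3*Z + G*sqrt(1 + G)) - 2 = -2 + 3*Z + G*sqrt(1 + G))
(r(5*3, 6)*P)/(10 - 8) = ((-2 + 3*6 + (5*3)*sqrt(1 + 5*3))*(-10))/(10 - 8) = ((-2 + 18 + 15*sqrt(1 + 15))*(-10))/2 = ((-2 + 18 + 15*sqrt(16))*(-10))*(1/2) = ((-2 + 18 + 15*4)*(-10))*(1/2) = ((-2 + 18 + 60)*(-10))*(1/2) = (76*(-10))*(1/2) = -760*1/2 = -380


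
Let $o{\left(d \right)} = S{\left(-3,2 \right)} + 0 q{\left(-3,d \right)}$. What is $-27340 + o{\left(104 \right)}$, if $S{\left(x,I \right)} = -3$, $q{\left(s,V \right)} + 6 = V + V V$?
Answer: $-27343$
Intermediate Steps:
$q{\left(s,V \right)} = -6 + V + V^{2}$ ($q{\left(s,V \right)} = -6 + \left(V + V V\right) = -6 + \left(V + V^{2}\right) = -6 + V + V^{2}$)
$o{\left(d \right)} = -3$ ($o{\left(d \right)} = -3 + 0 \left(-6 + d + d^{2}\right) = -3 + 0 = -3$)
$-27340 + o{\left(104 \right)} = -27340 - 3 = -27343$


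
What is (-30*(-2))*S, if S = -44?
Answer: -2640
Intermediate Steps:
(-30*(-2))*S = -30*(-2)*(-44) = 60*(-44) = -2640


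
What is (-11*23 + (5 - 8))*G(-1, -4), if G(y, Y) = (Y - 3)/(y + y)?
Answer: -896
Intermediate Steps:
G(y, Y) = (-3 + Y)/(2*y) (G(y, Y) = (-3 + Y)/((2*y)) = (-3 + Y)*(1/(2*y)) = (-3 + Y)/(2*y))
(-11*23 + (5 - 8))*G(-1, -4) = (-11*23 + (5 - 8))*((½)*(-3 - 4)/(-1)) = (-253 - 3)*((½)*(-1)*(-7)) = -256*7/2 = -896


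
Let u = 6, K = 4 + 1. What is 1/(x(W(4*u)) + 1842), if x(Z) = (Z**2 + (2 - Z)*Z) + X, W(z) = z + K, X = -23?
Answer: 1/1877 ≈ 0.00053276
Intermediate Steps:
K = 5
W(z) = 5 + z (W(z) = z + 5 = 5 + z)
x(Z) = -23 + Z**2 + Z*(2 - Z) (x(Z) = (Z**2 + (2 - Z)*Z) - 23 = (Z**2 + Z*(2 - Z)) - 23 = -23 + Z**2 + Z*(2 - Z))
1/(x(W(4*u)) + 1842) = 1/((-23 + 2*(5 + 4*6)) + 1842) = 1/((-23 + 2*(5 + 24)) + 1842) = 1/((-23 + 2*29) + 1842) = 1/((-23 + 58) + 1842) = 1/(35 + 1842) = 1/1877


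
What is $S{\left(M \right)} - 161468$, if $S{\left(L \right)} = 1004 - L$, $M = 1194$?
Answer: $-161658$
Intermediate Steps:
$S{\left(M \right)} - 161468 = \left(1004 - 1194\right) - 161468 = -190 - 161468 = -161658$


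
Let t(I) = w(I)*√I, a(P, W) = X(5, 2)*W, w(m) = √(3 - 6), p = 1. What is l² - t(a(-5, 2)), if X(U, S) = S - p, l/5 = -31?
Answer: 24025 - I*√6 ≈ 24025.0 - 2.4495*I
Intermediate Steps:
l = -155 (l = 5*(-31) = -155)
X(U, S) = -1 + S (X(U, S) = S - 1*1 = S - 1 = -1 + S)
w(m) = I*√3 (w(m) = √(-3) = I*√3)
a(P, W) = W (a(P, W) = (-1 + 2)*W = 1*W = W)
t(I) = I*√3*√I (t(I) = (I*√3)*√I = I*√3*√I)
l² - t(a(-5, 2)) = (-155)² - I*√3*√2 = 24025 - I*√6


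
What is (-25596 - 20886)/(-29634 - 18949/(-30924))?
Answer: 1437409368/916382867 ≈ 1.5686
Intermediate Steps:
(-25596 - 20886)/(-29634 - 18949/(-30924)) = -46482/(-29634 - 18949*(-1/30924)) = -46482/(-29634 + 18949/30924) = -46482/(-916382867/30924) = -46482*(-30924/916382867) = 1437409368/916382867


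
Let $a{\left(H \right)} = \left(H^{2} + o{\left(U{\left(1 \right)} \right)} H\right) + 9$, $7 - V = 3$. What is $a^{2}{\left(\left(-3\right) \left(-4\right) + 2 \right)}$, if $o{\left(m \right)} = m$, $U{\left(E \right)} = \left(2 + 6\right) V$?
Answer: $426409$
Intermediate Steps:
$V = 4$ ($V = 7 - 3 = 4$)
$U{\left(E \right)} = 32$ ($U{\left(E \right)} = \left(2 + 6\right) 4 = 8 \cdot 4 = 32$)
$a{\left(H \right)} = 9 + H^{2} + 32 H$ ($a{\left(H \right)} = \left(H^{2} + 32 H\right) + 9 = 9 + H^{2} + 32 H$)
$a^{2}{\left(\left(-3\right) \left(-4\right) + 2 \right)} = \left(9 + \left(\left(-3\right) \left(-4\right) + 2\right)^{2} + 32 \left(\left(-3\right) \left(-4\right) + 2\right)\right)^{2} = \left(9 + \left(12 + 2\right)^{2} + 32 \left(12 + 2\right)\right)^{2} = \left(9 + 14^{2} + 32 \cdot 14\right)^{2} = \left(9 + 196 + 448\right)^{2} = 653^{2} = 426409$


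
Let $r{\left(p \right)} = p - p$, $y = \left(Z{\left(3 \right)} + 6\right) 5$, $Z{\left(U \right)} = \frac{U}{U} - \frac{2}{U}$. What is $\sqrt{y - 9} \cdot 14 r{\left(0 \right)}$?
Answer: $0$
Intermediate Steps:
$Z{\left(U \right)} = 1 - \frac{2}{U}$
$y = \frac{95}{3}$ ($y = \left(\frac{-2 + 3}{3} + 6\right) 5 = \left(\frac{1}{3} \cdot 1 + 6\right) 5 = \left(\frac{1}{3} + 6\right) 5 = \frac{19}{3} \cdot 5 = \frac{95}{3} \approx 31.667$)
$r{\left(p \right)} = 0$
$\sqrt{y - 9} \cdot 14 r{\left(0 \right)} = \sqrt{\frac{95}{3} - 9} \cdot 14 \cdot 0 = \sqrt{\frac{68}{3}} \cdot 14 \cdot 0 = \frac{2 \sqrt{51}}{3} \cdot 14 \cdot 0 = \frac{28 \sqrt{51}}{3} \cdot 0 = 0$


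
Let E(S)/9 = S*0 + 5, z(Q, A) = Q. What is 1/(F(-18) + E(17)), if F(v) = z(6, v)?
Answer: 1/51 ≈ 0.019608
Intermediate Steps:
E(S) = 45 (E(S) = 9*(S*0 + 5) = 9*(0 + 5) = 9*5 = 45)
F(v) = 6
1/(F(-18) + E(17)) = 1/(6 + 45) = 1/51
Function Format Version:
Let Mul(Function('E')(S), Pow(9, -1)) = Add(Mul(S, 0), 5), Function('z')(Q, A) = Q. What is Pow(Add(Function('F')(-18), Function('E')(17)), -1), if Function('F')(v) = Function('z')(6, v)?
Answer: Rational(1, 51) ≈ 0.019608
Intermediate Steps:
Function('E')(S) = 45 (Function('E')(S) = Mul(9, Add(Mul(S, 0), 5)) = Mul(9, Add(0, 5)) = Mul(9, 5) = 45)
Function('F')(v) = 6
Pow(Add(Function('F')(-18), Function('E')(17)), -1) = Pow(Add(6, 45), -1) = Pow(51, -1) = Rational(1, 51)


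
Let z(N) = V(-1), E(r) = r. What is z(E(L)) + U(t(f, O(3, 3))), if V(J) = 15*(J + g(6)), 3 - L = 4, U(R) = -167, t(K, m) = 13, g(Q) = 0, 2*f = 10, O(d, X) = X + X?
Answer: -182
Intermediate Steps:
O(d, X) = 2*X
f = 5 (f = (½)*10 = 5)
L = -1 (L = 3 - 1*4 = 3 - 4 = -1)
V(J) = 15*J (V(J) = 15*(J + 0) = 15*J)
z(N) = -15 (z(N) = 15*(-1) = -15)
z(E(L)) + U(t(f, O(3, 3))) = -15 - 167 = -182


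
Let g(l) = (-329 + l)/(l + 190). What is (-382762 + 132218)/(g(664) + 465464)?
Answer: -213964576/397506591 ≈ -0.53827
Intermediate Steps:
g(l) = (-329 + l)/(190 + l)
(-382762 + 132218)/(g(664) + 465464) = (-382762 + 132218)/((-329 + 664)/(190 + 664) + 465464) = -250544/(335/854 + 465464) = -250544/397506591/854 = -250544*854/397506591 = -213964576/397506591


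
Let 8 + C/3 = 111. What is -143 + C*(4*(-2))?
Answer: -2615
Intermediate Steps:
C = 309 (C = -24 + 3*111 = -24 + 333 = 309)
-143 + C*(4*(-2)) = -143 + 309*(4*(-2)) = -143 + 309*(-8) = -143 - 2472 = -2615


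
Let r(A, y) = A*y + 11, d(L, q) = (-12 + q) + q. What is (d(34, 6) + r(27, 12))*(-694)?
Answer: -232490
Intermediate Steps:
d(L, q) = -12 + 2*q
r(A, y) = 11 + A*y
(d(34, 6) + r(27, 12))*(-694) = ((-12 + 2*6) + (11 + 27*12))*(-694) = ((-12 + 12) + (11 + 324))*(-694) = (0 + 335)*(-694) = 335*(-694) = -232490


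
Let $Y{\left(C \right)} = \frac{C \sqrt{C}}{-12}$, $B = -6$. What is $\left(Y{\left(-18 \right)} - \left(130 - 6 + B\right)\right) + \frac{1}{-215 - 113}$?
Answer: $- \frac{38705}{328} + \frac{9 i \sqrt{2}}{2} \approx -118.0 + 6.364 i$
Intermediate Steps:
$Y{\left(C \right)} = - \frac{C^{\frac{3}{2}}}{12}$ ($Y{\left(C \right)} = C^{\frac{3}{2}} \left(- \frac{1}{12}\right) = - \frac{C^{\frac{3}{2}}}{12}$)
$\left(Y{\left(-18 \right)} - \left(130 - 6 + B\right)\right) + \frac{1}{-215 - 113} = \left(- \frac{\left(-18\right)^{\frac{3}{2}}}{12} - \left(124 - 6\right)\right) + \frac{1}{-215 - 113} = \left(- \frac{\left(-54\right) i \sqrt{2}}{12} - 118\right) + \frac{1}{-328} = \left(\frac{9 i \sqrt{2}}{2} - 118\right) - \frac{1}{328} = \left(-118 + \frac{9 i \sqrt{2}}{2}\right) - \frac{1}{328} = - \frac{38705}{328} + \frac{9 i \sqrt{2}}{2}$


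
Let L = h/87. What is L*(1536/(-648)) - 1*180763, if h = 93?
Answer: -141539413/783 ≈ -1.8077e+5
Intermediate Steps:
L = 31/29 (L = 93/87 = 93*(1/87) = 31/29 ≈ 1.0690)
L*(1536/(-648)) - 1*180763 = 31*(1536/(-648))/29 - 1*180763 = 31*(1536*(-1/648))/29 - 180763 = (31/29)*(-64/27) - 180763 = -1984/783 - 180763 = -141539413/783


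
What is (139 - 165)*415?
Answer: -10790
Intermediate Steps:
(139 - 165)*415 = -26*415 = -10790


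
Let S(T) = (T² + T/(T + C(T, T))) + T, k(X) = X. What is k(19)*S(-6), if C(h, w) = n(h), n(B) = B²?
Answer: 2831/5 ≈ 566.20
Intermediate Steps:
C(h, w) = h²
S(T) = T + T² + T/(T + T²) (S(T) = (T² + T/(T + T²)) + T = T + T² + T/(T + T²))
k(19)*S(-6) = 19*((1 - 6 + (-6)³ + 2*(-6)²)/(1 - 6)) = 19*((1 - 6 - 216 + 2*36)/(-5)) = 19*(-(1 - 6 - 216 + 72)/5) = 19*(-⅕*(-149)) = 19*(149/5) = 2831/5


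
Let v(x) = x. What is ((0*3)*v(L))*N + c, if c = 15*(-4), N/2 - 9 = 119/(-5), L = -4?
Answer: -60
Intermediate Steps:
N = -148/5 (N = 18 + 2*(119/(-5)) = 18 + 2*(119*(-⅕)) = 18 + 2*(-119/5) = 18 - 238/5 = -148/5 ≈ -29.600)
c = -60
((0*3)*v(L))*N + c = ((0*3)*(-4))*(-148/5) - 60 = (0*(-4))*(-148/5) - 60 = 0*(-148/5) - 60 = 0 - 60 = -60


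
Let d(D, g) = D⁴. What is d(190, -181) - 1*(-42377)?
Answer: 1303252377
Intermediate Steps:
d(190, -181) - 1*(-42377) = 190⁴ - 1*(-42377) = 1303210000 + 42377 = 1303252377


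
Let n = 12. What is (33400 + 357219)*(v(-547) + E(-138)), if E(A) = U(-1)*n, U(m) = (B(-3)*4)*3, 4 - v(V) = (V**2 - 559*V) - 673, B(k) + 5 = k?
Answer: -236503007883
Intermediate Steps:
B(k) = -5 + k
v(V) = 677 - V**2 + 559*V (v(V) = 4 - ((V**2 - 559*V) - 673) = 4 - (-673 + V**2 - 559*V) = 4 + (673 - V**2 + 559*V) = 677 - V**2 + 559*V)
U(m) = -96 (U(m) = ((-5 - 3)*4)*3 = -8*4*3 = -32*3 = -96)
E(A) = -1152 (E(A) = -96*12 = -1152)
(33400 + 357219)*(v(-547) + E(-138)) = (33400 + 357219)*((677 - 1*(-547)**2 + 559*(-547)) - 1152) = 390619*((677 - 1*299209 - 305773) - 1152) = 390619*((677 - 299209 - 305773) - 1152) = 390619*(-604305 - 1152) = 390619*(-605457) = -236503007883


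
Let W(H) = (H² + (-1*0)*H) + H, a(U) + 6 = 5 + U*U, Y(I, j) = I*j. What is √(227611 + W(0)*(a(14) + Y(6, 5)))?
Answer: √227611 ≈ 477.09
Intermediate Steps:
a(U) = -1 + U² (a(U) = -6 + (5 + U*U) = -6 + (5 + U²) = -1 + U²)
W(H) = H + H² (W(H) = (H² + 0*H) + H = (H² + 0) + H = H² + H = H + H²)
√(227611 + W(0)*(a(14) + Y(6, 5))) = √(227611 + (0*(1 + 0))*((-1 + 14²) + 6*5)) = √(227611 + (0*1)*((-1 + 196) + 30)) = √(227611 + 0*(195 + 30)) = √(227611 + 0*225) = √(227611 + 0) = √227611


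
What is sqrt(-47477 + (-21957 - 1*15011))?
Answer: I*sqrt(84445) ≈ 290.59*I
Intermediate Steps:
sqrt(-47477 + (-21957 - 1*15011)) = sqrt(-47477 + (-21957 - 15011)) = sqrt(-47477 - 36968) = sqrt(-84445) = I*sqrt(84445)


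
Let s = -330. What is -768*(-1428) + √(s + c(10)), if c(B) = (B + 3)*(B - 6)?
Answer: 1096704 + I*√278 ≈ 1.0967e+6 + 16.673*I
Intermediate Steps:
c(B) = (-6 + B)*(3 + B) (c(B) = (3 + B)*(-6 + B) = (-6 + B)*(3 + B))
-768*(-1428) + √(s + c(10)) = -768*(-1428) + √(-330 + (-18 + 10² - 3*10)) = 1096704 + √(-330 + (-18 + 100 - 30)) = 1096704 + √(-330 + 52) = 1096704 + √(-278) = 1096704 + I*√278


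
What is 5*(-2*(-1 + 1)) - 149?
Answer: -149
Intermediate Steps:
5*(-2*(-1 + 1)) - 149 = 5*(-2*0) - 149 = 5*0 - 149 = 0 - 149 = -149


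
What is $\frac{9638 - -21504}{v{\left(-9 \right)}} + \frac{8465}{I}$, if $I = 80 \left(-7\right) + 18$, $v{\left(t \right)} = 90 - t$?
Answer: $\frac{16040929}{53658} \approx 298.95$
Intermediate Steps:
$I = -542$ ($I = -560 + 18 = -542$)
$\frac{9638 - -21504}{v{\left(-9 \right)}} + \frac{8465}{I} = \frac{9638 - -21504}{90 - -9} + \frac{8465}{-542} = \frac{9638 + 21504}{90 + 9} + 8465 \left(- \frac{1}{542}\right) = \frac{31142}{99} - \frac{8465}{542} = \frac{16040929}{53658}$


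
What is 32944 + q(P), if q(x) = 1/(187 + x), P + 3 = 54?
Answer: 7840673/238 ≈ 32944.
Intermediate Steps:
P = 51 (P = -3 + 54 = 51)
32944 + q(P) = 32944 + 1/(187 + 51) = 32944 + 1/238 = 7840673/238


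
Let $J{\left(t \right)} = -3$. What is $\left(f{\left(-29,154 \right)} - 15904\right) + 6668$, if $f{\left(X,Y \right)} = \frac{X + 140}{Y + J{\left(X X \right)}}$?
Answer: $- \frac{1394525}{151} \approx -9235.3$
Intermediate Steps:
$f{\left(X,Y \right)} = \frac{140 + X}{-3 + Y}$ ($f{\left(X,Y \right)} = \frac{X + 140}{Y - 3} = \frac{140 + X}{-3 + Y}$)
$\left(f{\left(-29,154 \right)} - 15904\right) + 6668 = \left(\frac{140 - 29}{-3 + 154} - 15904\right) + 6668 = \left(\frac{1}{151} \cdot 111 - 15904\right) + 6668 = \left(\frac{111}{151} - 15904\right) + 6668 = - \frac{2401393}{151} + 6668 = - \frac{1394525}{151}$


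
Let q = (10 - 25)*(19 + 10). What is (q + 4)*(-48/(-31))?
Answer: -20688/31 ≈ -667.35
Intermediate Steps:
q = -435 (q = -15*29 = -435)
(q + 4)*(-48/(-31)) = (-435 + 4)*(-48/(-31)) = -(-20688)*(-1)/31 = -431*48/31 = -20688/31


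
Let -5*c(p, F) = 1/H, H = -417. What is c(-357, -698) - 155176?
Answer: -323541959/2085 ≈ -1.5518e+5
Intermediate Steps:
c(p, F) = 1/2085 (c(p, F) = -1/5/(-417) = -1/5*(-1/417) = 1/2085)
c(-357, -698) - 155176 = 1/2085 - 155176 = -323541959/2085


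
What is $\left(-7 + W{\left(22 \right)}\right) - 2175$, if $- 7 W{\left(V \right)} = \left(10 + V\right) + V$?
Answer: $- \frac{15328}{7} \approx -2189.7$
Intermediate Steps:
$W{\left(V \right)} = - \frac{10}{7} - \frac{2 V}{7}$ ($W{\left(V \right)} = - \frac{\left(10 + V\right) + V}{7} = - \frac{10 + 2 V}{7} = - \frac{10}{7} - \frac{2 V}{7}$)
$\left(-7 + W{\left(22 \right)}\right) - 2175 = \left(-7 - \frac{54}{7}\right) - 2175 = - \frac{103}{7} - 2175 = - \frac{15328}{7}$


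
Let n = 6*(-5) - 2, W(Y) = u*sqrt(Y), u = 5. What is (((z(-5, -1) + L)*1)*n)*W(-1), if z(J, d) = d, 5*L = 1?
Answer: 128*I ≈ 128.0*I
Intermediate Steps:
L = 1/5 (L = (1/5)*1 = 1/5 ≈ 0.20000)
W(Y) = 5*sqrt(Y)
n = -32 (n = -30 - 2 = -32)
(((z(-5, -1) + L)*1)*n)*W(-1) = (((-1 + 1/5)*1)*(-32))*(5*sqrt(-1)) = (-4/5*1*(-32))*(5*I) = (-4/5*(-32))*(5*I) = 128*(5*I)/5 = 128*I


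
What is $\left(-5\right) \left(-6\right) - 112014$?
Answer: $-111984$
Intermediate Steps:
$\left(-5\right) \left(-6\right) - 112014 = 30 - 112014 = -111984$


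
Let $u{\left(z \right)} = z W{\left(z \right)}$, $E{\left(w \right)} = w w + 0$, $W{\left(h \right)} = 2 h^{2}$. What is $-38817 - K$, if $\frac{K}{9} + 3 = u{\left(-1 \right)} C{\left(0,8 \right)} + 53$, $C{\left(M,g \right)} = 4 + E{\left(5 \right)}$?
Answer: $-38745$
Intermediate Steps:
$E{\left(w \right)} = w^{2}$ ($E{\left(w \right)} = w^{2} + 0 = w^{2}$)
$u{\left(z \right)} = 2 z^{3}$ ($u{\left(z \right)} = z 2 z^{2} = 2 z^{3}$)
$C{\left(M,g \right)} = 29$ ($C{\left(M,g \right)} = 4 + 5^{2} = 4 + 25 = 29$)
$K = -72$ ($K = -27 + 9 \left(2 \left(-1\right)^{3} \cdot 29 + 53\right) = -27 + 9 \left(2 \left(-1\right) 29 + 53\right) = -27 + 9 \left(\left(-2\right) 29 + 53\right) = -27 + 9 \left(-58 + 53\right) = -27 + 9 \left(-5\right) = -27 - 45 = -72$)
$-38817 - K = -38817 - -72 = -38817 + 72 = -38745$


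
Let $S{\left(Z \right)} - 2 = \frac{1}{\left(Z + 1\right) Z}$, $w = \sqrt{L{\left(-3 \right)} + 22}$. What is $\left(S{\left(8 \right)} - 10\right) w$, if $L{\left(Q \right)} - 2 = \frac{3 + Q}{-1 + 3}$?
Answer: $- \frac{575 \sqrt{6}}{36} \approx -39.124$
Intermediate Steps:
$L{\left(Q \right)} = \frac{7}{2} + \frac{Q}{2}$ ($L{\left(Q \right)} = 2 + \frac{3 + Q}{-1 + 3} = 2 + \frac{3 + Q}{2} = 2 + \left(3 + Q\right) \frac{1}{2} = 2 + \left(\frac{3}{2} + \frac{Q}{2}\right) = \frac{7}{2} + \frac{Q}{2}$)
$w = 2 \sqrt{6}$ ($w = \sqrt{\left(\frac{7}{2} + \frac{1}{2} \left(-3\right)\right) + 22} = \sqrt{\left(\frac{7}{2} - \frac{3}{2}\right) + 22} = \sqrt{2 + 22} = \sqrt{24} = 2 \sqrt{6} \approx 4.899$)
$S{\left(Z \right)} = 2 + \frac{1}{Z \left(1 + Z\right)}$ ($S{\left(Z \right)} = 2 + \frac{1}{\left(Z + 1\right) Z} = 2 + \frac{1}{\left(1 + Z\right) Z} = 2 + \frac{1}{Z \left(1 + Z\right)}$)
$\left(S{\left(8 \right)} - 10\right) w = \left(\frac{1 + 2 \cdot 8 + 2 \cdot 8^{2}}{8 \left(1 + 8\right)} - 10\right) 2 \sqrt{6} = \left(\frac{1 + 16 + 2 \cdot 64}{8 \cdot 9} - 10\right) 2 \sqrt{6} = \left(\frac{1}{8} \cdot \frac{1}{9} \left(1 + 16 + 128\right) - 10\right) 2 \sqrt{6} = \left(\frac{1}{8} \cdot \frac{1}{9} \cdot 145 - 10\right) 2 \sqrt{6} = \left(\frac{145}{72} - 10\right) 2 \sqrt{6} = - \frac{575 \cdot 2 \sqrt{6}}{72} = - \frac{575 \sqrt{6}}{36}$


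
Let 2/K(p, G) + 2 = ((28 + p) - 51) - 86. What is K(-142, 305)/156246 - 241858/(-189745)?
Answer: 4780351961357/3750332504655 ≈ 1.2746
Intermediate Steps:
K(p, G) = 2/(-111 + p) (K(p, G) = 2/(-2 + (((28 + p) - 51) - 86)) = 2/(-2 + ((-23 + p) - 86)) = 2/(-2 + (-109 + p)) = 2/(-111 + p))
K(-142, 305)/156246 - 241858/(-189745) = (2/(-111 - 142))/156246 - 241858/(-189745) = (2/(-253))*(1/156246) - 241858*(-1/189745) = (2*(-1/253))*(1/156246) + 241858/189745 = -2/253*1/156246 + 241858/189745 = -1/19765119 + 241858/189745 = 4780351961357/3750332504655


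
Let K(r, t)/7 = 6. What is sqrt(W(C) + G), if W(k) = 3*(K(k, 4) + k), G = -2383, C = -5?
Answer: 4*I*sqrt(142) ≈ 47.666*I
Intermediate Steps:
K(r, t) = 42 (K(r, t) = 7*6 = 42)
W(k) = 126 + 3*k (W(k) = 3*(42 + k) = 126 + 3*k)
sqrt(W(C) + G) = sqrt((126 + 3*(-5)) - 2383) = sqrt((126 - 15) - 2383) = sqrt(111 - 2383) = sqrt(-2272) = 4*I*sqrt(142)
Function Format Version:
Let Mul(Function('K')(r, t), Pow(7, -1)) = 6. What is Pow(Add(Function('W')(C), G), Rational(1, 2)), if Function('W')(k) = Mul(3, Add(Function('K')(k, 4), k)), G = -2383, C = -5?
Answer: Mul(4, I, Pow(142, Rational(1, 2))) ≈ Mul(47.666, I)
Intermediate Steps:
Function('K')(r, t) = 42 (Function('K')(r, t) = Mul(7, 6) = 42)
Function('W')(k) = Add(126, Mul(3, k)) (Function('W')(k) = Mul(3, Add(42, k)) = Add(126, Mul(3, k)))
Pow(Add(Function('W')(C), G), Rational(1, 2)) = Pow(Add(Add(126, Mul(3, -5)), -2383), Rational(1, 2)) = Pow(Add(Add(126, -15), -2383), Rational(1, 2)) = Pow(Add(111, -2383), Rational(1, 2)) = Pow(-2272, Rational(1, 2)) = Mul(4, I, Pow(142, Rational(1, 2)))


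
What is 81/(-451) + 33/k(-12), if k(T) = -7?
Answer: -15450/3157 ≈ -4.8939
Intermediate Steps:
81/(-451) + 33/k(-12) = 81/(-451) + 33/(-7) = 81*(-1/451) + 33*(-⅐) = -81/451 - 33/7 = -15450/3157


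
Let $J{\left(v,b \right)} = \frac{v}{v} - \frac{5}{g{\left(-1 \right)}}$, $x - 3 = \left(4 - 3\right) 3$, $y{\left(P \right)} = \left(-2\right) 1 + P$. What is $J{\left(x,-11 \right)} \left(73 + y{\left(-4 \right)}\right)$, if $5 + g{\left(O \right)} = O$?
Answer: $\frac{737}{6} \approx 122.83$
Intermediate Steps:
$y{\left(P \right)} = -2 + P$
$g{\left(O \right)} = -5 + O$
$x = 6$ ($x = 3 + \left(4 - 3\right) 3 = 3 + 1 \cdot 3 = 3 + 3 = 6$)
$J{\left(v,b \right)} = \frac{11}{6}$ ($J{\left(v,b \right)} = \frac{v}{v} - \frac{5}{-5 - 1} = 1 - \frac{5}{-6} = 1 - - \frac{5}{6} = 1 + \frac{5}{6} = \frac{11}{6}$)
$J{\left(x,-11 \right)} \left(73 + y{\left(-4 \right)}\right) = \frac{11 \left(73 - 6\right)}{6} = \frac{11}{6} \cdot 67 = \frac{737}{6}$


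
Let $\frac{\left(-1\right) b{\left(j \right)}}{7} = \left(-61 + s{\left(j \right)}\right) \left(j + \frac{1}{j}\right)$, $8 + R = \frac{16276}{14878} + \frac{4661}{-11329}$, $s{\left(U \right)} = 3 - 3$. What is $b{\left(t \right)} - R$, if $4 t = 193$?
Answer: $\frac{1341495717000505}{65061404732} \approx 20619.0$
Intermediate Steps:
$t = \frac{193}{4}$ ($t = \frac{1}{4} \cdot 193 = \frac{193}{4} \approx 48.25$)
$s{\left(U \right)} = 0$
$R = - \frac{616689225}{84276431}$ ($R = -8 + \left(\frac{16276}{14878} + \frac{4661}{-11329}\right) = -8 + \left(16276 \cdot \frac{1}{14878} + 4661 \left(- \frac{1}{11329}\right)\right) = -8 + \left(\frac{8138}{7439} - \frac{4661}{11329}\right) = -8 + \frac{57522223}{84276431} = - \frac{616689225}{84276431} \approx -7.3175$)
$b{\left(j \right)} = 427 j + \frac{427}{j}$ ($b{\left(j \right)} = - 7 \left(-61 + 0\right) \left(j + \frac{1}{j}\right) = - 7 \left(- 61 \left(j + \frac{1}{j}\right)\right) = - 7 \left(- 61 j - \frac{61}{j}\right) = 427 j + \frac{427}{j}$)
$b{\left(t \right)} - R = \left(427 \cdot \frac{193}{4} + \frac{427}{\frac{193}{4}}\right) - - \frac{616689225}{84276431} = \left(\frac{82411}{4} + 427 \cdot \frac{4}{193}\right) + \frac{616689225}{84276431} = \left(\frac{82411}{4} + \frac{1708}{193}\right) + \frac{616689225}{84276431} = \frac{15912155}{772} + \frac{616689225}{84276431} = \frac{1341495717000505}{65061404732}$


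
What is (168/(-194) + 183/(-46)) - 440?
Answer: -1984895/4462 ≈ -444.84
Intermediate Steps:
(168/(-194) + 183/(-46)) - 440 = (168*(-1/194) + 183*(-1/46)) - 440 = (-84/97 - 183/46) - 440 = -21615/4462 - 440 = -1984895/4462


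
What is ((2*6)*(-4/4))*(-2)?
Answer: 24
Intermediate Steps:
((2*6)*(-4/4))*(-2) = (12*(-4*¼))*(-2) = (12*(-1))*(-2) = -12*(-2) = 24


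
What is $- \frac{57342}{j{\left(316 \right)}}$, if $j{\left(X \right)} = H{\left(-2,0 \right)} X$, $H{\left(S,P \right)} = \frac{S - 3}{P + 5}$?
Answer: $\frac{28671}{158} \approx 181.46$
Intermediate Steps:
$H{\left(S,P \right)} = \frac{-3 + S}{5 + P}$
$j{\left(X \right)} = - X$ ($j{\left(X \right)} = \frac{-3 - 2}{5 + 0} X = \frac{1}{5} \left(-5\right) X = - X$)
$- \frac{57342}{j{\left(316 \right)}} = - \frac{57342}{\left(-1\right) 316} = - \frac{57342}{-316} = \left(-57342\right) \left(- \frac{1}{316}\right) = \frac{28671}{158}$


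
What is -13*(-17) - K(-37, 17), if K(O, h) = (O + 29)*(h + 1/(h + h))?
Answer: 6073/17 ≈ 357.24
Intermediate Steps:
K(O, h) = (29 + O)*(h + 1/(2*h))
-13*(-17) - K(-37, 17) = -13*(-17) - (29 - 37 + 2*17²*(29 - 37))/(2*17) = 221 - (29 - 37 + 2*289*(-8))/(2*17) = 221 - (29 - 37 - 4624)/(2*17) = 221 - (-4632)/(2*17) = 221 - 1*(-2316/17) = 221 + 2316/17 = 6073/17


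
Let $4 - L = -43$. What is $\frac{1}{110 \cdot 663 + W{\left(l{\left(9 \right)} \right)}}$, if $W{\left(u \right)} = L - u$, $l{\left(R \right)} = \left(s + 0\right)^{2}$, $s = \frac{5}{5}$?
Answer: $\frac{1}{72976} \approx 1.3703 \cdot 10^{-5}$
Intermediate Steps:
$L = 47$ ($L = 4 - -43 = 4 + 43 = 47$)
$s = 1$ ($s = 5 \cdot \frac{1}{5} = 1$)
$l{\left(R \right)} = 1$ ($l{\left(R \right)} = \left(1 + 0\right)^{2} = 1^{2} = 1$)
$W{\left(u \right)} = 47 - u$
$\frac{1}{110 \cdot 663 + W{\left(l{\left(9 \right)} \right)}} = \frac{1}{110 \cdot 663 + \left(47 - 1\right)} = \frac{1}{72930 + \left(47 - 1\right)} = \frac{1}{72930 + 46} = \frac{1}{72976}$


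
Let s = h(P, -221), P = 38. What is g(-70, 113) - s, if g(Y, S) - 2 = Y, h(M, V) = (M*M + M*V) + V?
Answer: 7107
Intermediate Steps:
h(M, V) = V + M² + M*V (h(M, V) = (M² + M*V) + V = V + M² + M*V)
g(Y, S) = 2 + Y
s = -7175 (s = -221 + 38² + 38*(-221) = -221 + 1444 - 8398 = -7175)
g(-70, 113) - s = (2 - 70) - 1*(-7175) = -68 + 7175 = 7107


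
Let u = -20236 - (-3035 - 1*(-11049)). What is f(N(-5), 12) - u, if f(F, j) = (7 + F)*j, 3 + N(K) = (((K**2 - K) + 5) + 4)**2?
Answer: 46550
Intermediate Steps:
u = -28250 (u = -20236 - (-3035 + 11049) = -20236 - 1*8014 = -20236 - 8014 = -28250)
N(K) = -3 + (9 + K**2 - K)**2 (N(K) = -3 + (((K**2 - K) + 5) + 4)**2 = -3 + ((5 + K**2 - K) + 4)**2 = -3 + (9 + K**2 - K)**2)
f(F, j) = j*(7 + F)
f(N(-5), 12) - u = 12*(7 + (-3 + (9 + (-5)**2 - 1*(-5))**2)) - 1*(-28250) = 12*(7 + (-3 + (9 + 25 + 5)**2)) + 28250 = 12*(7 + (-3 + 39**2)) + 28250 = 12*(7 + (-3 + 1521)) + 28250 = 12*(7 + 1518) + 28250 = 12*1525 + 28250 = 18300 + 28250 = 46550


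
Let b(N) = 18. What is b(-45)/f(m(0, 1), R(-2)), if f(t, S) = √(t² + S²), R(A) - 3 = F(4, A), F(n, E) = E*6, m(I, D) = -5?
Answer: 9*√106/53 ≈ 1.7483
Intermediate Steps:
F(n, E) = 6*E
R(A) = 3 + 6*A
f(t, S) = √(S² + t²)
b(-45)/f(m(0, 1), R(-2)) = 18/(√((3 + 6*(-2))² + (-5)²)) = 18/(√((3 - 12)² + 25)) = 18/(√((-9)² + 25)) = 18/(√(81 + 25)) = 18/(√106) = 18*(√106/106) = 9*√106/53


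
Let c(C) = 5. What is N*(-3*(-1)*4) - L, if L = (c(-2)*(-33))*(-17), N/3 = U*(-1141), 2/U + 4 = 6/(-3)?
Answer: 10887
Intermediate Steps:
U = -⅓ (U = 2/(-4 + 6/(-3)) = 2/(-4 + 6*(-⅓)) = 2/(-4 - 2) = 2/(-6) = 2*(-⅙) = -⅓ ≈ -0.33333)
N = 1141 (N = 3*(-⅓*(-1141)) = 3*(1141/3) = 1141)
L = 2805 (L = (5*(-33))*(-17) = -165*(-17) = 2805)
N*(-3*(-1)*4) - L = 1141*(-3*(-1)*4) - 1*2805 = 1141*(3*4) - 2805 = 1141*12 - 2805 = 13692 - 2805 = 10887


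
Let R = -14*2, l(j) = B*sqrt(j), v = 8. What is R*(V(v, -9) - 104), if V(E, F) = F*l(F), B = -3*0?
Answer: 2912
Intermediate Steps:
B = 0
l(j) = 0 (l(j) = 0*sqrt(j) = 0)
V(E, F) = 0 (V(E, F) = F*0 = 0)
R = -28
R*(V(v, -9) - 104) = -28*(0 - 104) = -28*(-104) = 2912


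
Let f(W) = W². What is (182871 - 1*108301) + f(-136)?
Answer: 93066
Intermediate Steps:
(182871 - 1*108301) + f(-136) = (182871 - 1*108301) + (-136)² = (182871 - 108301) + 18496 = 74570 + 18496 = 93066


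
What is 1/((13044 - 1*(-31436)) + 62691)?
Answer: 1/107171 ≈ 9.3309e-6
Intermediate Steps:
1/((13044 - 1*(-31436)) + 62691) = 1/((13044 + 31436) + 62691) = 1/(44480 + 62691) = 1/107171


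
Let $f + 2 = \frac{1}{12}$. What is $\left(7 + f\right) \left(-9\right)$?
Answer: $- \frac{183}{4} \approx -45.75$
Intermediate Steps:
$f = - \frac{23}{12}$ ($f = -2 + \frac{1}{12} = - \frac{23}{12} \approx -1.9167$)
$\left(7 + f\right) \left(-9\right) = \left(7 - \frac{23}{12}\right) \left(-9\right) = \frac{61}{12} \left(-9\right) = - \frac{183}{4}$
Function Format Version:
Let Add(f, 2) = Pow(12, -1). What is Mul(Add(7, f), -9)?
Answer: Rational(-183, 4) ≈ -45.750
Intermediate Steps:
f = Rational(-23, 12) (f = Add(-2, Pow(12, -1)) = Add(-2, Rational(1, 12)) = Rational(-23, 12) ≈ -1.9167)
Mul(Add(7, f), -9) = Mul(Add(7, Rational(-23, 12)), -9) = Mul(Rational(61, 12), -9) = Rational(-183, 4)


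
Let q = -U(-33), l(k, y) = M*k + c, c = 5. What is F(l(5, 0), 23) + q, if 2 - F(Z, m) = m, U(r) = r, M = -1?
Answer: 12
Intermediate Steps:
l(k, y) = 5 - k (l(k, y) = -k + 5 = 5 - k)
F(Z, m) = 2 - m
q = 33 (q = -1*(-33) = 33)
F(l(5, 0), 23) + q = (2 - 1*23) + 33 = (2 - 23) + 33 = -21 + 33 = 12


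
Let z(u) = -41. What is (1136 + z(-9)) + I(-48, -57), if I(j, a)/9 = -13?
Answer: 978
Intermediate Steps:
I(j, a) = -117 (I(j, a) = 9*(-13) = -117)
(1136 + z(-9)) + I(-48, -57) = (1136 - 41) - 117 = 1095 - 117 = 978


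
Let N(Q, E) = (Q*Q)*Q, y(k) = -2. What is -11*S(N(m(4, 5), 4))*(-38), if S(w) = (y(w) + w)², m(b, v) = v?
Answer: 6323922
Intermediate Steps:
N(Q, E) = Q³ (N(Q, E) = Q²*Q = Q³)
S(w) = (-2 + w)²
-11*S(N(m(4, 5), 4))*(-38) = -11*(-2 + 5³)²*(-38) = -11*(-2 + 125)²*(-38) = -11*123²*(-38) = -11*15129*(-38) = -166419*(-38) = 6323922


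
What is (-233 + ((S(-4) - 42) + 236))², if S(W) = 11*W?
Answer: 6889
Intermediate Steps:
(-233 + ((S(-4) - 42) + 236))² = (-233 + ((11*(-4) - 42) + 236))² = (-233 + ((-44 - 42) + 236))² = (-233 + (-86 + 236))² = (-233 + 150)² = (-83)² = 6889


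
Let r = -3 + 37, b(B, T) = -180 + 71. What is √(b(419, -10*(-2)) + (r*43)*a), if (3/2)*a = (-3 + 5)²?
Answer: √34107/3 ≈ 61.560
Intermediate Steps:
b(B, T) = -109
r = 34
a = 8/3 (a = 2*(-3 + 5)²/3 = (⅔)*2² = (⅔)*4 = 8/3 ≈ 2.6667)
√(b(419, -10*(-2)) + (r*43)*a) = √(-109 + (34*43)*(8/3)) = √(-109 + 1462*(8/3)) = √(-109 + 11696/3) = √(11369/3) = √34107/3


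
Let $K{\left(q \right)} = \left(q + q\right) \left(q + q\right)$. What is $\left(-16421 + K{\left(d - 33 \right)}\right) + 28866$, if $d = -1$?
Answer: $17069$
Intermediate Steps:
$K{\left(q \right)} = 4 q^{2}$ ($K{\left(q \right)} = 2 q 2 q = 4 q^{2}$)
$\left(-16421 + K{\left(d - 33 \right)}\right) + 28866 = \left(-16421 + 4 \left(-1 - 33\right)^{2}\right) + 28866 = \left(-16421 + 4 \left(-34\right)^{2}\right) + 28866 = \left(-16421 + 4 \cdot 1156\right) + 28866 = \left(-16421 + 4624\right) + 28866 = -11797 + 28866 = 17069$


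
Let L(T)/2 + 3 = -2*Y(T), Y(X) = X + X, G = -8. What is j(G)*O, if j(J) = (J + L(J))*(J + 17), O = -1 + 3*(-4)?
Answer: -5850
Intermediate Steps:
Y(X) = 2*X
L(T) = -6 - 8*T (L(T) = -6 + 2*(-4*T) = -6 - 8*T)
O = -13 (O = -1 - 12 = -13)
j(J) = (-6 - 7*J)*(17 + J) (j(J) = (J + (-6 - 8*J))*(J + 17) = (-6 - 7*J)*(17 + J))
j(G)*O = (-102 - 125*(-8) - 7*(-8)²)*(-13) = (-102 + 1000 - 7*64)*(-13) = (-102 + 1000 - 448)*(-13) = 450*(-13) = -5850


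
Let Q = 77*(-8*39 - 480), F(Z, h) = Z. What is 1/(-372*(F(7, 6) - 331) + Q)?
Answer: 1/59544 ≈ 1.6794e-5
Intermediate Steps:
Q = -60984 (Q = 77*(-312 - 480) = 77*(-792) = -60984)
1/(-372*(F(7, 6) - 331) + Q) = 1/(-372*(7 - 331) - 60984) = 1/(-372*(-324) - 60984) = 1/(120528 - 60984) = 1/59544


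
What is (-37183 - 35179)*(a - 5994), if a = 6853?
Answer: -62158958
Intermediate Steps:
(-37183 - 35179)*(a - 5994) = (-37183 - 35179)*(6853 - 5994) = -72362*859 = -62158958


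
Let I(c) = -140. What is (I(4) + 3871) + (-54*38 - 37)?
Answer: 1642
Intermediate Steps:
(I(4) + 3871) + (-54*38 - 37) = (-140 + 3871) + (-54*38 - 37) = 3731 + (-2052 - 37) = 3731 - 2089 = 1642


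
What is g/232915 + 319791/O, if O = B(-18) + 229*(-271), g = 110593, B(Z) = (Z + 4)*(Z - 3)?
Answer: -365693752/77762135 ≈ -4.7027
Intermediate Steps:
B(Z) = (-3 + Z)*(4 + Z) (B(Z) = (4 + Z)*(-3 + Z) = (-3 + Z)*(4 + Z))
O = -61765 (O = (-12 - 18 + (-18)²) + 229*(-271) = (-12 - 18 + 324) - 62059 = 294 - 62059 = -61765)
g/232915 + 319791/O = 110593/232915 + 319791/(-61765) = 110593*(1/232915) + 319791*(-1/61765) = 2989/6295 - 319791/61765 = -365693752/77762135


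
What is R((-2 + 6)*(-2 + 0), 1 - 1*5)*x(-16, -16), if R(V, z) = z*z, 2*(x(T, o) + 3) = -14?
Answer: -160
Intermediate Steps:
x(T, o) = -10 (x(T, o) = -3 + (½)*(-14) = -3 - 7 = -10)
R(V, z) = z²
R((-2 + 6)*(-2 + 0), 1 - 1*5)*x(-16, -16) = (1 - 1*5)²*(-10) = (1 - 5)²*(-10) = (-4)²*(-10) = 16*(-10) = -160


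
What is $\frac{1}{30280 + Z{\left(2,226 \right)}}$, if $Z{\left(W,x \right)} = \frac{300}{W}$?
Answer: $\frac{1}{30430} \approx 3.2862 \cdot 10^{-5}$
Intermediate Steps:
$\frac{1}{30280 + Z{\left(2,226 \right)}} = \frac{1}{30280 + \frac{300}{2}} = \frac{1}{30280 + 300 \cdot \frac{1}{2}} = \frac{1}{30280 + 150} = \frac{1}{30430}$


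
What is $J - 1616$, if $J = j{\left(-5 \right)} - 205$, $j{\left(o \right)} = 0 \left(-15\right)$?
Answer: $-1821$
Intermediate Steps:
$j{\left(o \right)} = 0$
$J = -205$ ($J = 0 - 205 = -205$)
$J - 1616 = -205 - 1616 = -1821$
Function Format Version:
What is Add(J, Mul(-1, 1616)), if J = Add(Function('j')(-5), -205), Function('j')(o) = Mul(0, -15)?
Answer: -1821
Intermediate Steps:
Function('j')(o) = 0
J = -205 (J = Add(0, -205) = -205)
Add(J, Mul(-1, 1616)) = Add(-205, Mul(-1, 1616)) = Add(-205, -1616) = -1821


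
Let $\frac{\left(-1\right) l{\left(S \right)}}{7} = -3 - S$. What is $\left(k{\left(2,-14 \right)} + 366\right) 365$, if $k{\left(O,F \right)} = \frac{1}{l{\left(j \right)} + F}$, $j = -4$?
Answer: $\frac{2805025}{21} \approx 1.3357 \cdot 10^{5}$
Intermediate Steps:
$l{\left(S \right)} = 21 + 7 S$ ($l{\left(S \right)} = - 7 \left(-3 - S\right) = 21 + 7 S$)
$k{\left(O,F \right)} = \frac{1}{-7 + F}$ ($k{\left(O,F \right)} = \frac{1}{\left(21 + 7 \left(-4\right)\right) + F} = \frac{1}{\left(21 - 28\right) + F} = \frac{1}{-7 + F}$)
$\left(k{\left(2,-14 \right)} + 366\right) 365 = \left(\frac{1}{-7 - 14} + 366\right) 365 = \left(\frac{1}{-21} + 366\right) 365 = \left(- \frac{1}{21} + 366\right) 365 = \frac{7685}{21} \cdot 365 = \frac{2805025}{21}$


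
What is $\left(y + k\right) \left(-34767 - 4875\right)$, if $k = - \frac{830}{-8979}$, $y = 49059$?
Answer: $- \frac{5820788023474}{2993} \approx -1.9448 \cdot 10^{9}$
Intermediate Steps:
$k = \frac{830}{8979}$ ($k = \left(-830\right) \left(- \frac{1}{8979}\right) = \frac{830}{8979} \approx 0.092438$)
$\left(y + k\right) \left(-34767 - 4875\right) = \left(49059 + \frac{830}{8979}\right) \left(-34767 - 4875\right) = \frac{440501591}{8979} \left(-39642\right) = - \frac{5820788023474}{2993}$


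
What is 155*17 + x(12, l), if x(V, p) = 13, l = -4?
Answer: 2648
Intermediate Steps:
155*17 + x(12, l) = 155*17 + 13 = 2635 + 13 = 2648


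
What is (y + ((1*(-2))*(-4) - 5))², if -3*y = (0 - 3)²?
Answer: 0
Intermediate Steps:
y = -3 (y = -(0 - 3)²/3 = -⅓*(-3)² = -⅓*9 = -3)
(y + ((1*(-2))*(-4) - 5))² = (-3 + ((1*(-2))*(-4) - 5))² = (-3 + (-2*(-4) - 5))² = (-3 + (8 - 5))² = (-3 + 3)² = 0² = 0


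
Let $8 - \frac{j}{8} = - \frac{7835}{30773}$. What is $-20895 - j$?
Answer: $- \frac{645033987}{30773} \approx -20961.0$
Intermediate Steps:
$j = \frac{2032152}{30773}$ ($j = 64 - 8 \left(- \frac{7835}{30773}\right) = 64 - 8 \left(\left(-7835\right) \frac{1}{30773}\right) = 64 - - \frac{62680}{30773} = 64 + \frac{62680}{30773} = \frac{2032152}{30773} \approx 66.037$)
$-20895 - j = -20895 - \frac{2032152}{30773} = - \frac{645033987}{30773}$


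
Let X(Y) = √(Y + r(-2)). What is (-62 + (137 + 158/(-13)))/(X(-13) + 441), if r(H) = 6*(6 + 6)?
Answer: 360297/2527486 - 817*√59/2527486 ≈ 0.14007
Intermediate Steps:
r(H) = 72 (r(H) = 6*12 = 72)
X(Y) = √(72 + Y) (X(Y) = √(Y + 72) = √(72 + Y))
(-62 + (137 + 158/(-13)))/(X(-13) + 441) = (-62 + (137 + 158/(-13)))/(√(72 - 13) + 441) = (-62 + (137 + 158*(-1/13)))/(√59 + 441) = (-62 + (137 - 158/13))/(441 + √59) = (-62 + 1623/13)/(441 + √59) = 817/(13*(441 + √59))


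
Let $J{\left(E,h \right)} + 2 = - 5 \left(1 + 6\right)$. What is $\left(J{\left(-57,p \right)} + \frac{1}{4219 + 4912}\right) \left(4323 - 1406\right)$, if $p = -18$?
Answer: $- \frac{985496782}{9131} \approx -1.0793 \cdot 10^{5}$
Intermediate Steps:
$J{\left(E,h \right)} = -37$ ($J{\left(E,h \right)} = -2 - 5 \left(1 + 6\right) = -2 - 35 = -37$)
$\left(J{\left(-57,p \right)} + \frac{1}{4219 + 4912}\right) \left(4323 - 1406\right) = \left(-37 + \frac{1}{4219 + 4912}\right) \left(4323 - 1406\right) = \left(-37 + \frac{1}{9131}\right) 2917 = \left(- \frac{337846}{9131}\right) 2917 = - \frac{985496782}{9131}$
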